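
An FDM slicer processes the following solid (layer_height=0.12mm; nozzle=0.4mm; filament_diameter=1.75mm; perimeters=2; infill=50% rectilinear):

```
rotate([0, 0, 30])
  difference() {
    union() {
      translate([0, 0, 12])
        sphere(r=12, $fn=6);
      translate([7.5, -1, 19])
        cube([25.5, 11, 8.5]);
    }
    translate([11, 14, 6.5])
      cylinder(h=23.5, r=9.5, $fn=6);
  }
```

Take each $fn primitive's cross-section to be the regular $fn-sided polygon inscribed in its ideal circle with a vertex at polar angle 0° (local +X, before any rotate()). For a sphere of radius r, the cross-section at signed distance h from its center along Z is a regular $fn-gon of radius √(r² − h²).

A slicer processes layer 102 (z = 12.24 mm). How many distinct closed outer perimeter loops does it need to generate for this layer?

At z = 12.24 mm: the r=12 sphere contributes a regular 6-gon of circumradius √(12²−0.24²) = 11.998; the cube at (7.5, -1) does not reach this height (z outside [19, 27.5]); Combining (union): only the r=12 sphere is present, so the union is just that shape — 1 connected region; the cylinder at (11, 14): section is a regular 6-gon, circumradius r=9.5; After the difference (first − rest): starting from that combined region, the r=9.5 cylinder at (11, 14) partially overlaps it — only the 11.15 mm² overlap (of its 234.48 mm²) is removed, clipping the outline — 1 connected region; (rotated 30° about Z; rotation is an isometry so areas/perimeters/island counts are preserved). The result has 1 disconnected region.

1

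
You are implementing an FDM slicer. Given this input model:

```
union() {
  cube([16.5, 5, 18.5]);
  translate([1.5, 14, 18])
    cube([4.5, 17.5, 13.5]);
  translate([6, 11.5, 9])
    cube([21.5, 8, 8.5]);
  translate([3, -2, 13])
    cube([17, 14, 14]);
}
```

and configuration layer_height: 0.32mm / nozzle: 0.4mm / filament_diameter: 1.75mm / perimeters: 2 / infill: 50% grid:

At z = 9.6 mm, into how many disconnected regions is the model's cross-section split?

2

At z = 9.6 mm: the cube is present — its section is the full 16.5×5 rectangle; the cube at (1.5, 14) is not intersected at this z (z outside [18, 31.5]); the cube at (6, 11.5) (footprint 21.5×8) is included at this height; the cube at (3, -2) does not reach this height (z outside [13, 27]); Taking the union: the 2 present regions are separate (no shared area or edge), so areas and boundary lengths simply add and each stays a separate island — 2 connected regions. The result has 2 disconnected regions.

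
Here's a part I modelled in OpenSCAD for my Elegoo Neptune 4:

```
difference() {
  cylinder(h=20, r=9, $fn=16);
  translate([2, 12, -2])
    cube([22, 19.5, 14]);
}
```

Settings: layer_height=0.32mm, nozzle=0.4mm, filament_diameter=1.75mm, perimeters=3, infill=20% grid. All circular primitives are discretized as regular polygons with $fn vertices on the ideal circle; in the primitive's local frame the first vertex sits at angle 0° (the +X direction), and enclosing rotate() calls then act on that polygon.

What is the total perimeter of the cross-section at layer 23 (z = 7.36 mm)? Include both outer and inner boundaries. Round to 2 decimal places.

At z = 7.36 mm: the cylinder: section is a regular 16-gon, circumradius r=9 (perimeter = 2·16·9.000·sin(180°/16) = 56.19 mm); the 22×19.5 cube at (2, 12) contributes its full rectangle (perimeter 83.00 mm); Taking the first minus the rest: starting from the r=9 cylinder, the 22×19.5 cube at (2, 12) misses the remaining region (no effect) — boundary = 56.19 mm. Overall, the cross-section is a single solid region. Total boundary length (outer) = 56.19 mm.

56.19 mm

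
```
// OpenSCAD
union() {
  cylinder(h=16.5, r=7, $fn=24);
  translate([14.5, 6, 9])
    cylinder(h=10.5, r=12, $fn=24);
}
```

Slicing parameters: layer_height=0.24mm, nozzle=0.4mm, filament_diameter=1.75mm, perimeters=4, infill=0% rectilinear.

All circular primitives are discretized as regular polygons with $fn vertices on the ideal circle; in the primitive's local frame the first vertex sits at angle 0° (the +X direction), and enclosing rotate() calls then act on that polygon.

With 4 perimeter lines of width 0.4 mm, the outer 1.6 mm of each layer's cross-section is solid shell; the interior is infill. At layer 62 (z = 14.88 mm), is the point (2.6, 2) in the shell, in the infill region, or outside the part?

At z = 14.88 mm: the cylinder: section is a regular 24-gon, circumradius r=7; the r=12 cylinder at (14.5, 6) gives a regular 24-gon of circumradius 12 (constant along its height); Merging all regions: the regions partially overlap (shared area 21.87 mm²), so overlapping operands fuse into one piece — 1 connected region. Overall, the cross-section is a single solid region. The nearest boundary edge runs (1.81, 6.76)→(2.56, 6.45); distance from the point to it = 4.45 mm. The point is inside the cross-section and 4.45 mm from the nearest boundary — more than the 1.6 mm shell width (4 × 0.4), so it's in the infill interior.

infill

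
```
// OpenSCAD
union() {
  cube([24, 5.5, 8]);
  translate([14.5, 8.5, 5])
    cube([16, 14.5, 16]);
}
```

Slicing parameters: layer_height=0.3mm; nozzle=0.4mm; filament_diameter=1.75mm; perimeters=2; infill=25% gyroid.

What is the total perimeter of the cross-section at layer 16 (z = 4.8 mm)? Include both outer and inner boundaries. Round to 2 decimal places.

At z = 4.8 mm: the 24×5.5 cube contributes its full rectangle (perimeter 59.00 mm); the cube at (14.5, 8.5) does not reach this height (z outside [5, 21]); Merging all regions: only the 24×5.5 cube is present, so the union is just that shape — boundary = 59.00 mm. Overall, the cross-section is a single solid region. Total boundary length (outer) = 59.00 mm.

59.00 mm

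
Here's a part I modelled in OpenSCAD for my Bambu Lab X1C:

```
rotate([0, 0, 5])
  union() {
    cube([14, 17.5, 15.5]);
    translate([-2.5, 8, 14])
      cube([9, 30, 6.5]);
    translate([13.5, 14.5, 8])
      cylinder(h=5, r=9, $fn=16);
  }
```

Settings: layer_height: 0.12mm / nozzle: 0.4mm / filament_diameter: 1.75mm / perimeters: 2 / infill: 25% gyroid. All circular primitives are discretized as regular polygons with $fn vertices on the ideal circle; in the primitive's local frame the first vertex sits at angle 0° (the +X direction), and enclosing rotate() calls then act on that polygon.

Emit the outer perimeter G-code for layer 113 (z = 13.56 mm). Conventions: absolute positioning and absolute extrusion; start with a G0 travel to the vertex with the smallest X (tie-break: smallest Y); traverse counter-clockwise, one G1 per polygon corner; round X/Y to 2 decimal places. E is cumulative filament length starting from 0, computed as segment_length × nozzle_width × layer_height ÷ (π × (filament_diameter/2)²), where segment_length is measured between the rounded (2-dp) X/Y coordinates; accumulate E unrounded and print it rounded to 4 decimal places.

G0 X-1.53 Y17.43 Z13.56
G1 X0.00 Y0.00 E0.3492
G1 X13.95 Y1.22 E0.6286
G1 X12.42 Y18.65 E0.9778
G1 X-1.53 Y17.43 E1.2572

At z = 13.56 mm: the cube is present — its section is the full 14×17.5 rectangle; the cube at (-2.5, 8) is not intersected at this z (z outside [14, 20.5]); the cylinder at (13.5, 14.5) is not intersected at this z (z outside [8, 13]); Combining (union): only the 14×17.5 cube is present, so the union is just that shape — 1 connected region; (rotated 5° about Z; rotation is an isometry so areas/perimeters/island counts are preserved). The outline is a single polygon with 4 vertices. Extrusion per mm of travel: 0.4 × 0.12 / (π × 0.875²) = 0.019956. Accumulating E over each segment gives final E = 1.2572.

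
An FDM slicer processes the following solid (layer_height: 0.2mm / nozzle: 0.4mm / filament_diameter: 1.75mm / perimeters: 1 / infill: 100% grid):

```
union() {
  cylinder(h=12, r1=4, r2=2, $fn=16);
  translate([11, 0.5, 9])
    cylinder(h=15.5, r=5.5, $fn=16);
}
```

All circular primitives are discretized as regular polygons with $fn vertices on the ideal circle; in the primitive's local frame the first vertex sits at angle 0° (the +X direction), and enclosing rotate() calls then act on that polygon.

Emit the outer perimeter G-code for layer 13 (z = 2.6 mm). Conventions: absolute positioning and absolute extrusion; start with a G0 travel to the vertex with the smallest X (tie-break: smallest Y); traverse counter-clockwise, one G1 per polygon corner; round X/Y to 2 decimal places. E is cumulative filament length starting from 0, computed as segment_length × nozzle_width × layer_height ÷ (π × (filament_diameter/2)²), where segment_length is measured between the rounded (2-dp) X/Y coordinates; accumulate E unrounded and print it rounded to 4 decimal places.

G0 X-3.57 Y0.00 Z2.60
G1 X-3.30 Y-1.36 E0.0461
G1 X-2.52 Y-2.52 E0.0926
G1 X-1.36 Y-3.30 E0.1391
G1 X0.00 Y-3.57 E0.1852
G1 X1.36 Y-3.30 E0.2313
G1 X2.52 Y-2.52 E0.2778
G1 X3.30 Y-1.36 E0.3243
G1 X3.57 Y0.00 E0.3704
G1 X3.30 Y1.36 E0.4166
G1 X2.52 Y2.52 E0.4630
G1 X1.36 Y3.30 E0.5095
G1 X0.00 Y3.57 E0.5557
G1 X-1.36 Y3.30 E0.6018
G1 X-2.52 Y2.52 E0.6483
G1 X-3.30 Y1.36 E0.6948
G1 X-3.57 Y0.00 E0.7409

At z = 2.6 mm: the cone contributes a regular 16-gon of circumradius 3.567 (interpolated between r1=4 and r2=2 at t=0.217); the cylinder at (11, 0.5) is absent (z outside [9, 24.5]); Combining (union): only the cone is present, so the union is just that shape — 1 connected region. The outline is a single polygon with 16 vertices. Extrusion per mm of travel: 0.4 × 0.2 / (π × 0.875²) = 0.033260. Accumulating E over each segment gives final E = 0.7409.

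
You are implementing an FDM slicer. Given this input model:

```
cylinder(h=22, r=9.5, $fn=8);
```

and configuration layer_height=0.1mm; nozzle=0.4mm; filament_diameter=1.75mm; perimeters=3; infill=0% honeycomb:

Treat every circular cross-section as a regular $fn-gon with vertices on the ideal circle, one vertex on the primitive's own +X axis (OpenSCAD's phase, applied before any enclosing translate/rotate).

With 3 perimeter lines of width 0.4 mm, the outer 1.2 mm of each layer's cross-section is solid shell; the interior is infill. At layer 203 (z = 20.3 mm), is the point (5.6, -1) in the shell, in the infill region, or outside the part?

At z = 20.3 mm: the r=9.5 cylinder gives a regular 8-gon of circumradius 9.5 (constant along its height). Overall, the cross-section is a single solid region. The nearest boundary edge runs (6.72, -6.72)→(9.50, 0.00); distance from the point to it = 3.22 mm. The point is inside the cross-section and 3.22 mm from the nearest boundary — more than the 1.2 mm shell width (3 × 0.4), so it's in the infill interior.

infill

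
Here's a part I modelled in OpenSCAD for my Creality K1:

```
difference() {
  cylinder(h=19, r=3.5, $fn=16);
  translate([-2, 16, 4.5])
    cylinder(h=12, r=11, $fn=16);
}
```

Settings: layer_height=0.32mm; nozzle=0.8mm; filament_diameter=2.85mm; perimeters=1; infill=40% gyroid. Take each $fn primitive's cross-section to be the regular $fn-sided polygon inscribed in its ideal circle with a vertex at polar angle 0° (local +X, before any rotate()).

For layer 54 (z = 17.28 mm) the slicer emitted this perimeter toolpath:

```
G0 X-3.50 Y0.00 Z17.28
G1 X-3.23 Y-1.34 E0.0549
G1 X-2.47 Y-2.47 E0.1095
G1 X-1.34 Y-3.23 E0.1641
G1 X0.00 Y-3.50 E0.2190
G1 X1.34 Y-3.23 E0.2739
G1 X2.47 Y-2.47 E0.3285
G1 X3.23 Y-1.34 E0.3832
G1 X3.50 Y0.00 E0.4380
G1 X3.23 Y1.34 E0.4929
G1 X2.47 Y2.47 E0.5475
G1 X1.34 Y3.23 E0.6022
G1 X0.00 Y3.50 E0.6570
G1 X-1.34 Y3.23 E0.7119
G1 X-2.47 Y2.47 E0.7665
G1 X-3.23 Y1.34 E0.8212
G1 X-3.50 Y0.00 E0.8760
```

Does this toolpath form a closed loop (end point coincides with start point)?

Start point (G0): (-3.50, 0.00). End point (last G1): the path returns to the start — closed.

yes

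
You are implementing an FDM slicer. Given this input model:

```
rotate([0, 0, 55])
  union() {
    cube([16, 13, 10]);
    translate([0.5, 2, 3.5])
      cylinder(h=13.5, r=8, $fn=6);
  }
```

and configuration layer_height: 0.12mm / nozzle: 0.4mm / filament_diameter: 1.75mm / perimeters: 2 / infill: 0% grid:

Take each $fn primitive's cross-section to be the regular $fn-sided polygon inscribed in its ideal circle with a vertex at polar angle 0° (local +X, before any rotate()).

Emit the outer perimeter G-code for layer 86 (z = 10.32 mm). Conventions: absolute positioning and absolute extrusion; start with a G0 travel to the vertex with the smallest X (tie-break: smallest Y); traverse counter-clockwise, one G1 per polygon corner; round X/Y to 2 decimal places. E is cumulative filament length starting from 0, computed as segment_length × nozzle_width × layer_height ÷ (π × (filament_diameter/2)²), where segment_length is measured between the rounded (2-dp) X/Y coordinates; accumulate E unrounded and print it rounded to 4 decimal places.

At z = 10.32 mm: the cube does not reach this height (z outside [0, 10]); the cylinder at (0.5, 2): section is a regular 6-gon, circumradius r=8; Combining (union): only the r=8 cylinder at (0.5, 2) is present, so the union is just that shape — 1 connected region; (rotated 55° about Z; rotation is an isometry so areas/perimeters/island counts are preserved). The outline is a single polygon with 6 vertices. Extrusion per mm of travel: 0.4 × 0.12 / (π × 0.875²) = 0.019956. Accumulating E over each segment gives final E = 0.9580.

G0 X-9.32 Y2.25 Z10.32
G1 X-5.94 Y-5.00 E0.1596
G1 X2.03 Y-5.69 E0.3193
G1 X6.62 Y0.86 E0.4789
G1 X3.24 Y8.11 E0.6385
G1 X-4.73 Y8.81 E0.7982
G1 X-9.32 Y2.25 E0.9580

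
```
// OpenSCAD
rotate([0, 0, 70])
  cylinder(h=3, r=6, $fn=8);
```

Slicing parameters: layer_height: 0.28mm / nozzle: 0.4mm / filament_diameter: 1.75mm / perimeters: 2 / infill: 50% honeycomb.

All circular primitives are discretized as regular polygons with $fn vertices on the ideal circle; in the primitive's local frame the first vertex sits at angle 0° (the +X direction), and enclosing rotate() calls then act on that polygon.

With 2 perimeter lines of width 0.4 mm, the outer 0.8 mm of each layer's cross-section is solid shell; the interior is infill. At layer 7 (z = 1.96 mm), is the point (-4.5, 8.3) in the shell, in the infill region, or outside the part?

outside

At z = 1.96 mm: the r=6 cylinder contributes a regular 8-gon of circumradius 6; (whole slice rotated 70° about Z — lengths, areas and connectivity unchanged). Overall, the cross-section is a single solid region. Undo the 70° rotation: the query point maps to (6.260, 7.067) in the un-rotated model frame. The nearest boundary edge runs (6.00, 0.00)→(4.24, 4.24); distance from the point to it = 3.47 mm. The point is not inside any of the regions above, so it lies outside the cross-section (3.47 mm from the nearest boundary).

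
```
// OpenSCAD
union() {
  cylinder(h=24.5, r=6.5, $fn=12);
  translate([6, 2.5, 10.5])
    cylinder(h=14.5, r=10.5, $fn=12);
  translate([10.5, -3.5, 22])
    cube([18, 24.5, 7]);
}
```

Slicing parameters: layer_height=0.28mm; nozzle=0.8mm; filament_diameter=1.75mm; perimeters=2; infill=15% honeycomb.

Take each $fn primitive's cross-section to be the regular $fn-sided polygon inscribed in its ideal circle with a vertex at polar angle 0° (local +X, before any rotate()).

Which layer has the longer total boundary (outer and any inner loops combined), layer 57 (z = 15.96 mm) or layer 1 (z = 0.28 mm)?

Layer 57 (z = 15.96): the r=6.5 cylinder contributes a regular 12-gon of circumradius 6.5 (perimeter = 2·12·6.500·sin(180°/12) = 40.38 mm); the r=10.5 cylinder at (6, 2.5) gives a regular 12-gon of circumradius 10.5 (constant along its height) (perimeter = 2·12·10.500·sin(180°/12) = 65.22 mm); the cube at (10.5, -3.5) does not reach this height (z outside [22, 29]); Taking the union: the regions partially overlap (shared area 101.99 mm²), so the edge portions inside another operand are dropped and the merged outline is re-measured after clipping — boundary = 68.59 mm. So its perimeter = 68.59 mm. Layer 1 (z = 0.28): the cylinder: section is a regular 12-gon, circumradius r=6.5 (perimeter = 2·12·6.500·sin(180°/12) = 40.38 mm); the cylinder at (6, 2.5) does not reach this height (z outside [10.5, 25]); the cube at (10.5, -3.5) is not intersected at this z (z outside [22, 29]); Merging all regions: only the r=6.5 cylinder is present, so the union is just that shape — boundary = 40.38 mm. So its perimeter = 40.38 mm. Layer 57 is larger (68.59 vs 40.38 mm).

layer 57 (z = 15.96 mm)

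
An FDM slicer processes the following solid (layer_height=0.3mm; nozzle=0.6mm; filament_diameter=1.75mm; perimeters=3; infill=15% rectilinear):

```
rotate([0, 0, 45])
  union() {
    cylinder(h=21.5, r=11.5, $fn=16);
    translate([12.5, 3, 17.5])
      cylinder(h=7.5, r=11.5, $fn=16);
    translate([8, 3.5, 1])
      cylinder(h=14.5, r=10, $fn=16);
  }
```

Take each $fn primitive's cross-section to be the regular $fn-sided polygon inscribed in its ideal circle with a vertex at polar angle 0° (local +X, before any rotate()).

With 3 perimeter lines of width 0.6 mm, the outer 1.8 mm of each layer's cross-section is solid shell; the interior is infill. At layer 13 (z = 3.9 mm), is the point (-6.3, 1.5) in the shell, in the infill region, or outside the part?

At z = 3.9 mm: the r=11.5 cylinder contributes a regular 16-gon of circumradius 11.5; the cylinder at (12.5, 3) is not intersected at this z (z outside [17.5, 25]); the r=10 cylinder at (8, 3.5) contributes a regular 16-gon of circumradius 10; Combining (union): the regions partially overlap (shared area 172.70 mm²), so overlapping operands fuse into one piece — 1 connected region; (whole slice rotated 45° about Z — lengths, areas and connectivity unchanged). Overall, the cross-section is a single solid region. Undo the 45° rotation: the query point maps to (-3.394, 5.515) in the un-rotated model frame. The nearest boundary edge runs (-8.13, 8.13)→(-4.40, 10.62); distance from the point to it = 4.81 mm. The point is inside the cross-section and 4.81 mm from the nearest boundary — more than the 1.8 mm shell width (3 × 0.6), so it's in the infill interior.

infill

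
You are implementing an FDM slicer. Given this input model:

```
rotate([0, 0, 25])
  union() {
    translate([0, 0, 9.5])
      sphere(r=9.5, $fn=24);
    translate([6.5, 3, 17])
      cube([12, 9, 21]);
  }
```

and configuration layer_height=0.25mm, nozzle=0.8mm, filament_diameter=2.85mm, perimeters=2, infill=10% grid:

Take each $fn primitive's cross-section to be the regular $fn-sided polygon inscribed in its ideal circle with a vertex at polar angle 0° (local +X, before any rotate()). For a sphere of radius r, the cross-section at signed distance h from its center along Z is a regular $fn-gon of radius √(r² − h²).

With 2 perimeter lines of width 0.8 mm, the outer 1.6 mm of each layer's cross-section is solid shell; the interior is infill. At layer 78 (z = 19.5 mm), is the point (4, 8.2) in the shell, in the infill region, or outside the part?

At z = 19.5 mm: the sphere is absent (|z−center|=10.000 > r=9.5); the 12×9 cube at (6.5, 3) contributes its full rectangle; Combining (union): only the 12×9 cube at (6.5, 3) is present, so the union is just that shape — 1 connected region; (whole slice rotated 25° about Z — lengths, areas and connectivity unchanged). Overall, the cross-section is a single solid region. Undo the 25° rotation: the query point maps to (7.091, 5.741) in the un-rotated model frame. The nearest boundary edge runs (6.50, 12.00)→(6.50, 3.00); distance from the point to it = 0.59 mm. The point is inside the cross-section, 0.59 mm from the nearest boundary — within the 1.6 mm shell band (2 × 0.8).

shell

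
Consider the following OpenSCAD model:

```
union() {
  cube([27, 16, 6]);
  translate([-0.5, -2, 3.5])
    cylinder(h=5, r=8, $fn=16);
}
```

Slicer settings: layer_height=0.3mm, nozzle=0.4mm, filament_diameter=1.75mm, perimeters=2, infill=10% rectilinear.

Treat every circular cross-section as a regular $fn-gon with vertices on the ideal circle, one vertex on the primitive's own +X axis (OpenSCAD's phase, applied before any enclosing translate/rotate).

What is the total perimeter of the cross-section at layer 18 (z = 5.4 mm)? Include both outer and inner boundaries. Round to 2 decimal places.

113.00 mm

At z = 5.4 mm: the cube (footprint 27×16) is included at this height (perimeter 86.00 mm); the r=8 cylinder at (-0.5, -2) contributes a regular 16-gon of circumradius 8 (perimeter = 2·16·8.000·sin(180°/16) = 49.94 mm); Taking the union: the regions partially overlap (shared area 30.41 mm²), so the edge portions inside another operand are dropped and the merged outline is re-measured after clipping — boundary = 113.00 mm. Overall, the cross-section is a single solid region. Total boundary length (outer) = 113.00 mm.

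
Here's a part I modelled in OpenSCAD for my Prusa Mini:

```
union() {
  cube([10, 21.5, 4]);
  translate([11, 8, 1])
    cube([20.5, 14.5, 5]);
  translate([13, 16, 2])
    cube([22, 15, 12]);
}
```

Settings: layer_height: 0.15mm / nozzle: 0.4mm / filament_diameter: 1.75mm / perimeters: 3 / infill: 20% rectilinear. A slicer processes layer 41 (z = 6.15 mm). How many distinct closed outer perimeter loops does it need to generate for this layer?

1

At z = 6.15 mm: the cube does not reach this height (z outside [0, 4]); the cube at (11, 8) is absent (z outside [1, 6]); the cube at (13, 16) is present — its section is the full 22×15 rectangle; Combining (union): only the 22×15 cube at (13, 16) is present, so the union is just that shape — 1 connected region. The result has 1 disconnected region.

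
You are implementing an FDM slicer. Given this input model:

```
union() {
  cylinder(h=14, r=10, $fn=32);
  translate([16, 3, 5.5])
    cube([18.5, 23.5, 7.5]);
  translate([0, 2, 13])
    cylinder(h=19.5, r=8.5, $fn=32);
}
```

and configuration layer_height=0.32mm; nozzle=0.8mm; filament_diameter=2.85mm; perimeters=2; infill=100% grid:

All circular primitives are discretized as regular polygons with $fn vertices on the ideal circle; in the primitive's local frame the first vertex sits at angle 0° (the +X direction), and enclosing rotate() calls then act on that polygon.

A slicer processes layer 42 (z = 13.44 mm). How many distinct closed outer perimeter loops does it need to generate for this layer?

1

At z = 13.44 mm: the cylinder: section is a regular 32-gon, circumradius r=10; the cube at (16, 3) is not intersected at this z (z outside [5.5, 13]); the r=8.5 cylinder at (0, 2) contributes a regular 32-gon of circumradius 8.5; Combining (union): the regions partially overlap (shared area 221.08 mm²), so overlapping operands fuse into one piece — 1 connected region. The result has 1 disconnected region.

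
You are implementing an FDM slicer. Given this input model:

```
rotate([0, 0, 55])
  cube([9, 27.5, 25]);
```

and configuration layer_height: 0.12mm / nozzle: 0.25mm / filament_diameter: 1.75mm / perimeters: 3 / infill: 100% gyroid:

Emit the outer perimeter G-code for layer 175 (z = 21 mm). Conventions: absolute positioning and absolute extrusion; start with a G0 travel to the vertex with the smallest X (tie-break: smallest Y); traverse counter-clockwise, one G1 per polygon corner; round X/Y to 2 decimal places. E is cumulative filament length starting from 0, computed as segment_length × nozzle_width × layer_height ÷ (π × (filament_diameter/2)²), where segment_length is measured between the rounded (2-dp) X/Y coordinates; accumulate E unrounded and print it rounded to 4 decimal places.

At z = 21 mm: the cube is present — its section is the full 9×27.5 rectangle; (rotated 55° about Z; rotation is an isometry so areas/perimeters/island counts are preserved). The outline is a single polygon with 4 vertices. Extrusion per mm of travel: 0.25 × 0.12 / (π × 0.875²) = 0.012473. Accumulating E over each segment gives final E = 0.9106.

G0 X-22.53 Y15.77 Z21.00
G1 X0.00 Y0.00 E0.3430
G1 X5.16 Y7.37 E0.4552
G1 X-17.36 Y23.15 E0.7982
G1 X-22.53 Y15.77 E0.9106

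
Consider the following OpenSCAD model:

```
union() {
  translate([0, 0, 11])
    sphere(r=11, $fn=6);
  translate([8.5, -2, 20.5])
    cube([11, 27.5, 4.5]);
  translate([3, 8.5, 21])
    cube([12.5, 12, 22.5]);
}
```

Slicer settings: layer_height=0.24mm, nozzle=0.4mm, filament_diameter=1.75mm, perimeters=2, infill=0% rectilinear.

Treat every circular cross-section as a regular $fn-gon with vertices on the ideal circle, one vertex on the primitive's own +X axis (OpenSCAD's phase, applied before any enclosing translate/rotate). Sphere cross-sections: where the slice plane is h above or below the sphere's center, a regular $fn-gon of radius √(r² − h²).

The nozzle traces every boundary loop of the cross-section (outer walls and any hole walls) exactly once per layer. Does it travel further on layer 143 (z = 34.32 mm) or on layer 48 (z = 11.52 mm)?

layer 48 (z = 11.52 mm)

Layer 143 (z = 34.32): the sphere is not intersected at this z (|z−center|=23.320 > r=11); the cube at (8.5, -2) is not intersected at this z (z outside [20.5, 25]); the cube at (3, 8.5) (footprint 12.5×12) is included at this height (perimeter 49.00 mm); Merging all regions: only the 12.5×12 cube at (3, 8.5) is present, so the union is just that shape — boundary = 49.00 mm. So its perimeter = 49.00 mm. Layer 48 (z = 11.52): the sphere: section is a regular 6-gon, circumradius = √(r²−h²) = √(11²−0.52²) = 10.988 (perimeter = 2·6·10.988·sin(180°/6) = 65.93 mm); the cube at (8.5, -2) is absent (z outside [20.5, 25]); the cube at (3, 8.5) is absent (z outside [21, 43.5]); Taking the union: only the r=11 sphere is present, so the union is just that shape — boundary = 65.93 mm. So its perimeter = 65.93 mm. Layer 48 is larger (65.93 vs 49.00 mm).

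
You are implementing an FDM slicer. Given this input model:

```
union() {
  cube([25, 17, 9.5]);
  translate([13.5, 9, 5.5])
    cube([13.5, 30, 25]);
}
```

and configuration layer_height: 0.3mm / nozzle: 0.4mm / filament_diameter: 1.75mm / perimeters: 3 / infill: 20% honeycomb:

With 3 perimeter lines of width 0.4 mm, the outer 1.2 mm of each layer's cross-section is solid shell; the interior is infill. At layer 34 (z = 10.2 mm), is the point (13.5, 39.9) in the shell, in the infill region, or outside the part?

At z = 10.2 mm: the cube is absent (z outside [0, 9.5]); the 13.5×30 cube at (13.5, 9) contributes its full rectangle; Taking the union: only the 13.5×30 cube at (13.5, 9) is present, so the union is just that shape — 1 connected region. Overall, the cross-section is a single solid region. The nearest boundary edge runs (27.00, 39.00)→(13.50, 39.00); distance from the point to it = 0.90 mm. The point is not inside any of the regions above, so it lies outside the cross-section (0.90 mm from the nearest boundary).

outside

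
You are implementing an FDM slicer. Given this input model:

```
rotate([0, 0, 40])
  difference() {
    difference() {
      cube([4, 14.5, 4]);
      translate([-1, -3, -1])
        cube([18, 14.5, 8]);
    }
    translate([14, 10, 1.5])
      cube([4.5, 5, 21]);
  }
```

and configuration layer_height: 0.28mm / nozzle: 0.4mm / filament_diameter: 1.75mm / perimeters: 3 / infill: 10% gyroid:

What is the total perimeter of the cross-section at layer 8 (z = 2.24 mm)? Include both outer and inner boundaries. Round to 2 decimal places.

14.00 mm

At z = 2.24 mm: the 4×14.5 cube contributes its full rectangle (perimeter 37.00 mm); the 18×14.5 cube at (-1, -3) contributes its full rectangle (perimeter 65.00 mm); Subtracting the remaining from the first: starting from the 4×14.5 cube, the 18×14.5 cube at (-1, -3) partially overlaps it — only the 46.00 mm² overlap (of its 261.00 mm²) is removed, clipping the outline — boundary = 14.00 mm; the cube at (14, 10) (footprint 4.5×5) is included at this height (perimeter 19.00 mm); After the difference (first − rest): starting from the result so far, the 4.5×5 cube at (14, 10) misses the remaining region (no effect) — boundary = 14.00 mm; (rotated 40° about Z; rotation is an isometry so areas/perimeters/island counts are preserved). Overall, the cross-section is a single solid region. Total boundary length (outer) = 14.00 mm.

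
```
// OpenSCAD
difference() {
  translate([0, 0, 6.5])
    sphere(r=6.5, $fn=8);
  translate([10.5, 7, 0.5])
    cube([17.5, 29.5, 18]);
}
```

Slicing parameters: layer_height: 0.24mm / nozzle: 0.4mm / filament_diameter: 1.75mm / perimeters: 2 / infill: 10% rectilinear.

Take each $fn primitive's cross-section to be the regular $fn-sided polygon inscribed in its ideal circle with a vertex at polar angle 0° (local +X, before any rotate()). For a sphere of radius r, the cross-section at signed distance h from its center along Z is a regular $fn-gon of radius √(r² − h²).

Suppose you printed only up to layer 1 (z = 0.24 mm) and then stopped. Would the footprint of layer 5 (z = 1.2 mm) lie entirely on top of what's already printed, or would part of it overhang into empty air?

Compare the two slices. At z = 0.24: the r=6.5 sphere slices to a regular 8-gon of circumradius 1.750 (√(r²−h²) with h=6.26 from center) (area = (8/2)·1.750²·sin(360°/8) = 8.66 mm²); the cube at (10.5, 7) is not intersected at this z (z outside [0.5, 18.5]); After the difference (first − rest): none of the subtracted shapes is present at this height, so the r=6.5 sphere is unchanged — area = 8.66 mm². At z = 1.2: the r=6.5 sphere contributes a regular 8-gon of circumradius √(6.5²−5.3²) = 3.763 (area = (8/2)·3.763²·sin(360°/8) = 40.05 mm²); the cube at (10.5, 7) is present — its section is the full 17.5×29.5 rectangle (area 516.25 mm²); After the difference (first − rest): starting from the r=6.5 sphere (40.05 mm²), the 17.5×29.5 cube at (10.5, 7) misses the remaining region (no effect) — area = 40.05 mm². Checking containment: at z = 1.2 the cross-section extends beyond the z = 0.24 cross-section by about 31.39 mm².

part overhangs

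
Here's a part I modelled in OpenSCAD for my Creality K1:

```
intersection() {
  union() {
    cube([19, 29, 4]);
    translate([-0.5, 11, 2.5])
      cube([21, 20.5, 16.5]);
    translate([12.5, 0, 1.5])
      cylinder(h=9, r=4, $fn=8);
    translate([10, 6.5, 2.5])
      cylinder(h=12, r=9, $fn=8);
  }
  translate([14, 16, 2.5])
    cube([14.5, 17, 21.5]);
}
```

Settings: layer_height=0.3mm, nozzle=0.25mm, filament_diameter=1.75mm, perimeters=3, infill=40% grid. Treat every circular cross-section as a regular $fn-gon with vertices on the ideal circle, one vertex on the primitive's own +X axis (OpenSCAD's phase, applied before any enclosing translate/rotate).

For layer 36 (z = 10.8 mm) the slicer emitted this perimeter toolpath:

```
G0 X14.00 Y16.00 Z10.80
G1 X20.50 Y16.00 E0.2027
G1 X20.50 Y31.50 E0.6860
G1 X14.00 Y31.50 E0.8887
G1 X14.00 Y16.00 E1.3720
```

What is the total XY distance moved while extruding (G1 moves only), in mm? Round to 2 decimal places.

44.00 mm

Sum the Euclidean lengths of each G1 segment: total = 44.00 mm.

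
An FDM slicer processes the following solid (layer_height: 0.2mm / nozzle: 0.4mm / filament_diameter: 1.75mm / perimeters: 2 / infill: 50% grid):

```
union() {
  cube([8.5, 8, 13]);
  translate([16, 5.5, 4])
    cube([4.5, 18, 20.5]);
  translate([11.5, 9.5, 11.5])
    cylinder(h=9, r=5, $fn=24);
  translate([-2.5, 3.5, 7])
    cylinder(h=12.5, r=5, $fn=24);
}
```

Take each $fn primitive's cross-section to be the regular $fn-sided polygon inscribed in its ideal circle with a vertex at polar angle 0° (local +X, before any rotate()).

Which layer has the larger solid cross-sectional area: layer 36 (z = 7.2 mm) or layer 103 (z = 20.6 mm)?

Layer 36 (z = 7.2): the cube is present — its section is the full 8.5×8 rectangle (area 68.00 mm²); the cube at (16, 5.5) is present — its section is the full 4.5×18 rectangle (area 81.00 mm²); the cylinder at (11.5, 9.5) is absent (z outside [11.5, 20.5]); the r=5 cylinder at (-2.5, 3.5) gives a regular 24-gon of circumradius 5 (constant along its height) (area = (24/2)·5.000²·sin(360°/24) = 77.65 mm²); Combining (union): the regions partially overlap — summed areas 226.65 mm² minus the doubly-counted overlap 14.61 mm² gives 212.04 mm² — area = 212.04 mm². So its area = 212.04 mm². Layer 103 (z = 20.6): the cube is absent (z outside [0, 13]); the cube at (16, 5.5) is present — its section is the full 4.5×18 rectangle (area 81.00 mm²); the cylinder at (11.5, 9.5) is absent (z outside [11.5, 20.5]); the cylinder at (-2.5, 3.5) is not intersected at this z (z outside [7, 19.5]); Merging all regions: only the 4.5×18 cube at (16, 5.5) is present, so the union is just that shape — area = 81.00 mm². So its area = 81.00 mm². Layer 36 is larger (212.04 vs 81.00 mm²).

layer 36 (z = 7.2 mm)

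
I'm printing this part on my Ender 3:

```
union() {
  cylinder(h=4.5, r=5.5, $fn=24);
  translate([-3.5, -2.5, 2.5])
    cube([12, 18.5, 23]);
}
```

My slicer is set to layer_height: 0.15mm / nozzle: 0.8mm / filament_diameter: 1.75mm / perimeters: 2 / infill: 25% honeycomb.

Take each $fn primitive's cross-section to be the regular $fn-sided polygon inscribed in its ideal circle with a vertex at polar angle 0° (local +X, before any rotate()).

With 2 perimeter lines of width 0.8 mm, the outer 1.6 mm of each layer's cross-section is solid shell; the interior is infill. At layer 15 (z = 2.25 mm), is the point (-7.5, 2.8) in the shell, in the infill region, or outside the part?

At z = 2.25 mm: the r=5.5 cylinder gives a regular 24-gon of circumradius 5.5 (constant along its height); the cube at (-3.5, -2.5) is not intersected at this z (z outside [2.5, 25.5]); Merging all regions: only the r=5.5 cylinder is present, so the union is just that shape — 1 connected region. Overall, the cross-section is a single solid region. The nearest boundary edge runs (-4.76, 2.75)→(-5.31, 1.42); distance from the point to it = 2.55 mm. The point is not inside any of the regions above, so it lies outside the cross-section (2.55 mm from the nearest boundary).

outside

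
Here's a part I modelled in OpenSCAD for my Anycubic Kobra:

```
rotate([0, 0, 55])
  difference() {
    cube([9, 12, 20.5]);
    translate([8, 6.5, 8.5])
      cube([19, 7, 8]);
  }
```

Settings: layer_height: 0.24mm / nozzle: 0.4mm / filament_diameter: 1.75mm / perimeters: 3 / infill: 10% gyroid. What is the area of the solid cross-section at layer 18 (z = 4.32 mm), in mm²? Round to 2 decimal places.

108.00 mm²

At z = 4.32 mm: the 9×12 cube contributes its full rectangle (area 108.00 mm²); the cube at (8, 6.5) is not intersected at this z (z outside [8.5, 16.5]); Subtracting the remaining from the first: none of the subtracted shapes is present at this height, so the 9×12 cube is unchanged — area = 108.00 mm²; (rotated 55° about Z; rotation is an isometry so areas/perimeters/island counts are preserved). Overall, the cross-section is a single solid region. Net area = 108.00 mm².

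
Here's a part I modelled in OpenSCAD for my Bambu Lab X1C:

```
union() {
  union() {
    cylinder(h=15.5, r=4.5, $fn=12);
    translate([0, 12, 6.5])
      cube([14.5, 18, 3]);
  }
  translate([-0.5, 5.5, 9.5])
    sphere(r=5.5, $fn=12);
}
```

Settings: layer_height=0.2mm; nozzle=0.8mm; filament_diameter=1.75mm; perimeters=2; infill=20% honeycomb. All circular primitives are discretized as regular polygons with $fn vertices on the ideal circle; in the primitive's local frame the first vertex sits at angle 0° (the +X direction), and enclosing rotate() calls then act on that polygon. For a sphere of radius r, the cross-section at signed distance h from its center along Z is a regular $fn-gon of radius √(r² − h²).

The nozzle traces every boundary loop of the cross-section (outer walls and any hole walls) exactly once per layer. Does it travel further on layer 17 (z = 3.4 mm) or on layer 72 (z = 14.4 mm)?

Layer 17 (z = 3.4): the cylinder: section is a regular 12-gon, circumradius r=4.5 (perimeter = 2·12·4.500·sin(180°/12) = 27.95 mm); the cube at (0, 12) is not intersected at this z (z outside [6.5, 9.5]); Combining (union): only the r=4.5 cylinder is present, so the union is just that shape — boundary = 27.95 mm; the sphere at (-0.5, 5.5) does not reach this height (|z−center|=6.100 > r=5.5); Combining (union): only the result so far is present, so the union is just that shape — boundary = 27.95 mm. So its perimeter = 27.95 mm. Layer 72 (z = 14.4): the r=4.5 cylinder contributes a regular 12-gon of circumradius 4.5 (perimeter = 2·12·4.500·sin(180°/12) = 27.95 mm); the cube at (0, 12) does not reach this height (z outside [6.5, 9.5]); Taking the union: only the r=4.5 cylinder is present, so the union is just that shape — boundary = 27.95 mm; the r=5.5 sphere at (-0.5, 5.5) slices to a regular 12-gon of circumradius 2.498 (√(r²−h²) with h=4.9 from center) (perimeter = 2·12·2.498·sin(180°/12) = 15.52 mm); Merging all regions: the regions partially overlap (shared area 3.39 mm²), so the edge portions inside another operand are dropped and the merged outline is re-measured after clipping — boundary = 35.13 mm. So its perimeter = 35.13 mm. Layer 72 is larger (35.13 vs 27.95 mm).

layer 72 (z = 14.4 mm)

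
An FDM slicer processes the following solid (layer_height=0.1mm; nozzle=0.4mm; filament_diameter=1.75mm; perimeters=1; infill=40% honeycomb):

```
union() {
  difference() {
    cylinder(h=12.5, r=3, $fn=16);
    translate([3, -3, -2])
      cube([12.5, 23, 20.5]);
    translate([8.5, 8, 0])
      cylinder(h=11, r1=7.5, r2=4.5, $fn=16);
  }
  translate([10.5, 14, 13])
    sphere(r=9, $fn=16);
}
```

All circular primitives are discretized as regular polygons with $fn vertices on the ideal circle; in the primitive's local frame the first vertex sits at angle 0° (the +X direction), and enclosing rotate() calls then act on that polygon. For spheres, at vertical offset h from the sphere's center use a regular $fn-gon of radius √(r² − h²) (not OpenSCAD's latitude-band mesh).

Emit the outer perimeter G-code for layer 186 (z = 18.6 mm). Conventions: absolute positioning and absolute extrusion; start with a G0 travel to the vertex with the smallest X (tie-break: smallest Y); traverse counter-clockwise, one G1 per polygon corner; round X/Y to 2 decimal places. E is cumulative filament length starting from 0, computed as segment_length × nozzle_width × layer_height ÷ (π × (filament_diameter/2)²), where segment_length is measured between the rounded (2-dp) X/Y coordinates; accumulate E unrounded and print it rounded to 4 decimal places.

At z = 18.6 mm: the cylinder is absent (z outside [0, 12.5]); the cube at (3, -3) is absent (z outside [-2, 18.5]); the cone at (8.5, 8) does not reach this height (z outside [0, 11]); Subtracting the remaining from the first: the first operand is absent here, so nothing remains; the r=9 sphere at (10.5, 14) slices to a regular 16-gon of circumradius 7.046 (√(r²−h²) with h=5.6 from center); Combining (union): only the r=9 sphere at (10.5, 14) is present, so the union is just that shape — 1 connected region. The outline is a single polygon with 16 vertices. Extrusion per mm of travel: 0.4 × 0.1 / (π × 0.875²) = 0.016630. Accumulating E over each segment gives final E = 0.7316.

G0 X3.45 Y14.00 Z18.60
G1 X3.99 Y11.30 E0.0458
G1 X5.52 Y9.02 E0.0915
G1 X7.80 Y7.49 E0.1371
G1 X10.50 Y6.95 E0.1829
G1 X13.20 Y7.49 E0.2287
G1 X15.48 Y9.02 E0.2744
G1 X17.01 Y11.30 E0.3200
G1 X17.55 Y14.00 E0.3658
G1 X17.01 Y16.70 E0.4116
G1 X15.48 Y18.98 E0.4573
G1 X13.20 Y20.51 E0.5029
G1 X10.50 Y21.05 E0.5487
G1 X7.80 Y20.51 E0.5945
G1 X5.52 Y18.98 E0.6402
G1 X3.99 Y16.70 E0.6858
G1 X3.45 Y14.00 E0.7316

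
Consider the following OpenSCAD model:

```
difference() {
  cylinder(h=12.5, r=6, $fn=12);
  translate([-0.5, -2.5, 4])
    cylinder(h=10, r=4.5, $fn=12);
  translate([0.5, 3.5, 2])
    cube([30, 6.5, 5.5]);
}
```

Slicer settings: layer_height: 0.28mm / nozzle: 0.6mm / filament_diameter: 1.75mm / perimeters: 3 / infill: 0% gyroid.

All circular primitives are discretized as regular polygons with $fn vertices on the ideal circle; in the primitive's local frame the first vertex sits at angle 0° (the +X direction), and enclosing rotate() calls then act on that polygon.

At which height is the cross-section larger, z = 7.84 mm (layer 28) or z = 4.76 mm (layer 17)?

layer 28 (z = 7.84 mm)

Layer 28 (z = 7.84): the r=6 cylinder gives a regular 12-gon of circumradius 6 (constant along its height) (area = (12/2)·6.000²·sin(360°/12) = 108.00 mm²); the cylinder at (-0.5, -2.5): section is a regular 12-gon, circumradius r=4.5 (area = (12/2)·4.500²·sin(360°/12) = 60.75 mm²); the cube at (0.5, 3.5) is not intersected at this z (z outside [2, 7.5]); Subtracting the remaining from the first: starting from the r=6 cylinder (108.00 mm²), the r=4.5 cylinder at (-0.5, -2.5) partially overlaps it — only the 53.92 mm² overlap (of its 60.75 mm²) is removed, clipping the outline — area = 54.08 mm². So its area = 54.08 mm². Layer 17 (z = 4.76): the r=6 cylinder contributes a regular 12-gon of circumradius 6 (area = (12/2)·6.000²·sin(360°/12) = 108.00 mm²); the r=4.5 cylinder at (-0.5, -2.5) contributes a regular 12-gon of circumradius 4.5 (area = (12/2)·4.500²·sin(360°/12) = 60.75 mm²); the cube at (0.5, 3.5) is present — its section is the full 30×6.5 rectangle (area 195.00 mm²); Subtracting the remaining from the first: starting from the r=6 cylinder (108.00 mm²), the r=4.5 cylinder at (-0.5, -2.5) partially overlaps it — only the 53.92 mm² overlap (of its 60.75 mm²) is removed, clipping the outline; the 30×6.5 cube at (0.5, 3.5) partially overlaps it — only the 6.52 mm² overlap (of its 195.00 mm²) is removed, clipping the outline — area = 47.57 mm². So its area = 47.57 mm². Layer 28 is larger (54.08 vs 47.57 mm²).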